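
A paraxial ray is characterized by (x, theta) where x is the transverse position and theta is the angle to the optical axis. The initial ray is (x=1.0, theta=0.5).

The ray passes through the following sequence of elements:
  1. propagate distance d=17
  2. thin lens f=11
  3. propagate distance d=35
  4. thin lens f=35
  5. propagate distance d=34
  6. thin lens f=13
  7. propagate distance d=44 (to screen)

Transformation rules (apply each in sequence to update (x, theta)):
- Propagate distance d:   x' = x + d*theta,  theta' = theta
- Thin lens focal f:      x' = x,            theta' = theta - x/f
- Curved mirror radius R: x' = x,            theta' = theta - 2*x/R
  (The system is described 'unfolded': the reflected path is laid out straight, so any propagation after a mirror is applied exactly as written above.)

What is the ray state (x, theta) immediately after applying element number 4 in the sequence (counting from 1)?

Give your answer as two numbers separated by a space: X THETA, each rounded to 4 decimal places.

Initial: x=1.0000 theta=0.5000
After 1 (propagate distance d=17): x=9.5000 theta=0.5000
After 2 (thin lens f=11): x=9.5000 theta=-4/11 (≈-0.3636)
After 3 (propagate distance d=35): x=-71/22 (≈-3.2273) theta=-4/11 (≈-0.3636)
After 4 (thin lens f=35): x=-71/22 (≈-3.2273) theta=-19/70 (≈-0.2714)
Rounded to 4 decimal places: x = -3.2273, theta = -0.2714

Answer: -3.2273 -0.2714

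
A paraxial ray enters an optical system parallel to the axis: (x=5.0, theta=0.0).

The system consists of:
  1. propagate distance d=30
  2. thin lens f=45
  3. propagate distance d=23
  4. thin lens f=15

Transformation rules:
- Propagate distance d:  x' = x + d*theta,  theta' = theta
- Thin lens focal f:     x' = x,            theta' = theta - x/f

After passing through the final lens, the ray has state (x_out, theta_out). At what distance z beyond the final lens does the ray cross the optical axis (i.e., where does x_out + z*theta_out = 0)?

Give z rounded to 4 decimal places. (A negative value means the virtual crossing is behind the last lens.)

Initial: x=5.0000 theta=0.0000
After 1 (propagate distance d=30): x=5.0000 theta=0.0000
After 2 (thin lens f=45): x=5.0000 theta=-1/9 (≈-0.1111)
After 3 (propagate distance d=23): x=22/9 (≈2.4444) theta=-1/9 (≈-0.1111)
After 4 (thin lens f=15): x=22/9 (≈2.4444) theta=-37/135 (≈-0.2741)
z_focus = -x_out/theta_out = -(22/9)/(-37/135) = 330/37 ≈ 8.9189
Rounded to 4 decimal places: z = 8.9189

Answer: 8.9189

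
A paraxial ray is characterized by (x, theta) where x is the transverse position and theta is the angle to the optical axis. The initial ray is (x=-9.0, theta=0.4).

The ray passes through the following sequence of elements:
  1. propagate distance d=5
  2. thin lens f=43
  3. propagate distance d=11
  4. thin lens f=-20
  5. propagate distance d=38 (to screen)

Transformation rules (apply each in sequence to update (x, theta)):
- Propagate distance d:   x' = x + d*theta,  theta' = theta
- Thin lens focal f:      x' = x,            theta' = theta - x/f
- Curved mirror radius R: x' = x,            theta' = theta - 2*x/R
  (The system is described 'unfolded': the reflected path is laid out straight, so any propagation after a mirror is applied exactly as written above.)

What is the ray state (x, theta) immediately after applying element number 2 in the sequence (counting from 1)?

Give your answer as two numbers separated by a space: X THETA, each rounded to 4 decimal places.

Initial: x=-9.0000 theta=0.4000
After 1 (propagate distance d=5): x=-7.0000 theta=0.4000
After 2 (thin lens f=43): x=-7.0000 theta=121/215 (≈0.5628)
Rounded to 4 decimal places: x = -7.0000, theta = 0.5628

Answer: -7.0000 0.5628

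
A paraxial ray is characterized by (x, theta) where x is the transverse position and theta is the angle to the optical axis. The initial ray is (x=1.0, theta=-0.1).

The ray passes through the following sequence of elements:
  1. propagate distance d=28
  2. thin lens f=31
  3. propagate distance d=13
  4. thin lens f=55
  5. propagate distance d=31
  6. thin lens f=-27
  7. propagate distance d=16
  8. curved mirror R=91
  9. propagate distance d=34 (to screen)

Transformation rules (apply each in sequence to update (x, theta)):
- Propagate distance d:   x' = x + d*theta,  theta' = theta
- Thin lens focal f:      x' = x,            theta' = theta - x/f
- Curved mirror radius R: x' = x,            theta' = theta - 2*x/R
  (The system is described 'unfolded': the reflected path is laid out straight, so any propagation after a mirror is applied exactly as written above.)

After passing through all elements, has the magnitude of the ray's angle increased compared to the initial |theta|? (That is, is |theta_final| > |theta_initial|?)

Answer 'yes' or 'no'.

Answer: no

Derivation:
Initial: x=1.0000 theta=-0.1000
After 1 (propagate distance d=28): x=-1.8000 theta=-0.1000
After 2 (thin lens f=31): x=-1.8000 theta=-13/310 (≈-0.0419)
After 3 (propagate distance d=13): x=-727/310 (≈-2.3452) theta=-13/310 (≈-0.0419)
After 4 (thin lens f=55): x=-727/310 (≈-2.3452) theta=6/8525 (≈0.0007)
After 5 (propagate distance d=31): x=-39613/17050 (≈-2.3233) theta=6/8525 (≈0.0007)
After 6 (thin lens f=-27): x=-39613/17050 (≈-2.3233) theta=-39289/460350 (≈-0.0853)
After 7 (propagate distance d=16): x=-67927/18414 (≈-3.6889) theta=-39289/460350 (≈-0.0853)
After 8 (curved mirror R=91): x=-67927/18414 (≈-3.6889) theta=-178949/41891850 (≈-0.0043)
After 9 (propagate distance d=34 (to screen)): x=-53539397/13963950 (≈-3.8341) theta=-178949/41891850 (≈-0.0043)
|theta_initial|=0.1000 |theta_final|=178949/41891850 (≈0.0043) -> not increased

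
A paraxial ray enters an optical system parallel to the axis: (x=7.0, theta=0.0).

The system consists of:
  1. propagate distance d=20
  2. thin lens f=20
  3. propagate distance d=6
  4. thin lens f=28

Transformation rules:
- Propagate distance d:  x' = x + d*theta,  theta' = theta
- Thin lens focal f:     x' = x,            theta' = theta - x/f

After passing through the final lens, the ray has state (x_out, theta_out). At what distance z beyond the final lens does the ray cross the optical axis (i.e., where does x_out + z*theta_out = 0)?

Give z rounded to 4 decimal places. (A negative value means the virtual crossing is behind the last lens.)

Answer: 9.3333

Derivation:
Initial: x=7.0000 theta=0.0000
After 1 (propagate distance d=20): x=7.0000 theta=0.0000
After 2 (thin lens f=20): x=7.0000 theta=-0.3500
After 3 (propagate distance d=6): x=4.9000 theta=-0.3500
After 4 (thin lens f=28): x=4.9000 theta=-0.5250
z_focus = -x_out/theta_out = -(4.9000)/(-0.5250) = 28/3 ≈ 9.3333
Rounded to 4 decimal places: z = 9.3333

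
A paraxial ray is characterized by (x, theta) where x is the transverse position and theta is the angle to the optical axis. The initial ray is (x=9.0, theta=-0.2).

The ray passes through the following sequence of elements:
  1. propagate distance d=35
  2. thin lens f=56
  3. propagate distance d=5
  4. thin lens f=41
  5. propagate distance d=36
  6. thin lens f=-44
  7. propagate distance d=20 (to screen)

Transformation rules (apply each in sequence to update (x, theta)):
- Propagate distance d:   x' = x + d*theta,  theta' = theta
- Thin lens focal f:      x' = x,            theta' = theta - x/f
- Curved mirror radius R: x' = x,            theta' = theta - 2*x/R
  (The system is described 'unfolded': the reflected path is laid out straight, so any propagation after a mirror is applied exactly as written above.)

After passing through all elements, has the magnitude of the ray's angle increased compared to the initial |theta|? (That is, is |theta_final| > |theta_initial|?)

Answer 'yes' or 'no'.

Initial: x=9.0000 theta=-0.2000
After 1 (propagate distance d=35): x=2.0000 theta=-0.2000
After 2 (thin lens f=56): x=2.0000 theta=-33/140 (≈-0.2357)
After 3 (propagate distance d=5): x=23/28 (≈0.8214) theta=-33/140 (≈-0.2357)
After 4 (thin lens f=41): x=23/28 (≈0.8214) theta=-367/1435 (≈-0.2557)
After 5 (propagate distance d=36): x=-48133/5740 (≈-8.3855) theta=-367/1435 (≈-0.2557)
After 6 (thin lens f=-44): x=-48133/5740 (≈-8.3855) theta=-22545/50512 (≈-0.4463)
After 7 (propagate distance d=20 (to screen)): x=-273272/15785 (≈-17.3121) theta=-22545/50512 (≈-0.4463)
|theta_initial|=0.2000 |theta_final|=22545/50512 (≈0.4463) -> increased

Answer: yes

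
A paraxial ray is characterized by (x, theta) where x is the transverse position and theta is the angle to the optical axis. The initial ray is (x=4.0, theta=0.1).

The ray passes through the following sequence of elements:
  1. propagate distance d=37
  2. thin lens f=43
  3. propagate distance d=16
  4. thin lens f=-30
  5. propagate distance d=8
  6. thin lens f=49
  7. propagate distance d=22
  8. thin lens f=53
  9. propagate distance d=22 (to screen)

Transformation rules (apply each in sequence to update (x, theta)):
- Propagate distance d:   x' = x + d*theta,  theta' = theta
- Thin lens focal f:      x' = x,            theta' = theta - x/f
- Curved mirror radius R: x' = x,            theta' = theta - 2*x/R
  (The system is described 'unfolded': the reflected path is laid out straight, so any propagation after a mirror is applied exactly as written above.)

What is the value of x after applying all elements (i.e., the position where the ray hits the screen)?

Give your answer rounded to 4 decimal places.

Initial: x=4.0000 theta=0.1000
After 1 (propagate distance d=37): x=7.7000 theta=0.1000
After 2 (thin lens f=43): x=7.7000 theta=-17/215 (≈-0.0791)
After 3 (propagate distance d=16): x=2767/430 (≈6.4349) theta=-17/215 (≈-0.0791)
After 4 (thin lens f=-30): x=2767/430 (≈6.4349) theta=1747/12900 (≈0.1354)
After 5 (propagate distance d=8): x=48493/6450 (≈7.5183) theta=1747/12900 (≈0.1354)
After 6 (thin lens f=49): x=48493/6450 (≈7.5183) theta=-11383/632100 (≈-0.0180)
After 7 (propagate distance d=22): x=1125472/158025 (≈7.1221) theta=-11383/632100 (≈-0.0180)
After 8 (thin lens f=53): x=1125472/158025 (≈7.1221) theta=-1701729/11167100 (≈-0.1524)
After 9 (propagate distance d=22 (to screen)): x=360817/95718 (≈3.7696) theta=-1701729/11167100 (≈-0.1524)
Rounded to 4 decimal places: x = 3.7696

Answer: 3.7696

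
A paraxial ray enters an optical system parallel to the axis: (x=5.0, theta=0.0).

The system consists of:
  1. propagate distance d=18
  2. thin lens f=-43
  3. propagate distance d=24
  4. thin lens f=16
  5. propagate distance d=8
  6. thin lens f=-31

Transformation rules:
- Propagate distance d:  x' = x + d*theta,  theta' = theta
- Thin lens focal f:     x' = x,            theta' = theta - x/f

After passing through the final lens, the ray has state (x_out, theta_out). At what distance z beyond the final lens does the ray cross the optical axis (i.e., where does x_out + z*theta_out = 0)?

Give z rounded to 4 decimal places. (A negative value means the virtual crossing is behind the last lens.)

Initial: x=5.0000 theta=0.0000
After 1 (propagate distance d=18): x=5.0000 theta=0.0000
After 2 (thin lens f=-43): x=5.0000 theta=5/43 (≈0.1163)
After 3 (propagate distance d=24): x=335/43 (≈7.7907) theta=5/43 (≈0.1163)
After 4 (thin lens f=16): x=335/43 (≈7.7907) theta=-255/688 (≈-0.3706)
After 5 (propagate distance d=8): x=415/86 (≈4.8256) theta=-255/688 (≈-0.3706)
After 6 (thin lens f=-31): x=415/86 (≈4.8256) theta=-4585/21328 (≈-0.2150)
z_focus = -x_out/theta_out = -(415/86)/(-4585/21328) = 20584/917 ≈ 22.4471
Rounded to 4 decimal places: z = 22.4471

Answer: 22.4471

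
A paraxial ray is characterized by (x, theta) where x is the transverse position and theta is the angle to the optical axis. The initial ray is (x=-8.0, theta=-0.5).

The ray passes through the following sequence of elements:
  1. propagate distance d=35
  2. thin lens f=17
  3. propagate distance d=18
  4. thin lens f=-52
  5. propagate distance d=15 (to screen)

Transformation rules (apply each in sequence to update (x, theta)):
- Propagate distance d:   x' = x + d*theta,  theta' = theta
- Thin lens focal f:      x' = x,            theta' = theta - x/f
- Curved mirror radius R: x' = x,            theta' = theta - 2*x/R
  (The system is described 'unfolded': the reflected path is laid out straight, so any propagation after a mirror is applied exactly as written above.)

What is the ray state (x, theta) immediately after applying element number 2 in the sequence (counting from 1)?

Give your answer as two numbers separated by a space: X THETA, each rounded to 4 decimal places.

Answer: -25.5000 1.0000

Derivation:
Initial: x=-8.0000 theta=-0.5000
After 1 (propagate distance d=35): x=-25.5000 theta=-0.5000
After 2 (thin lens f=17): x=-25.5000 theta=1.0000
Rounded to 4 decimal places: x = -25.5000, theta = 1.0000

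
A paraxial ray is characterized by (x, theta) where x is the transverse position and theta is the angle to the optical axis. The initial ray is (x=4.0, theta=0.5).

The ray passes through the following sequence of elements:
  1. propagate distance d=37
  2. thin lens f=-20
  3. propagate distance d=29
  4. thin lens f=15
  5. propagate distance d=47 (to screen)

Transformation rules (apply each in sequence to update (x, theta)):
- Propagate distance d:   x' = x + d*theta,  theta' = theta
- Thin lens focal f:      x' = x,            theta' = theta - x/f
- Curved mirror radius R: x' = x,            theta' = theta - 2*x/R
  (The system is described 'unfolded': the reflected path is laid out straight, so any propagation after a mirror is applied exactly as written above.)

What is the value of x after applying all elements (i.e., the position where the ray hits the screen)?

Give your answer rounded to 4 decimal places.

Answer: -72.1583

Derivation:
Initial: x=4.0000 theta=0.5000
After 1 (propagate distance d=37): x=22.5000 theta=0.5000
After 2 (thin lens f=-20): x=22.5000 theta=1.6250
After 3 (propagate distance d=29): x=69.6250 theta=1.6250
After 4 (thin lens f=15): x=69.6250 theta=-181/60 (≈-3.0167)
After 5 (propagate distance d=47 (to screen)): x=-8659/120 (≈-72.1583) theta=-181/60 (≈-3.0167)
Rounded to 4 decimal places: x = -72.1583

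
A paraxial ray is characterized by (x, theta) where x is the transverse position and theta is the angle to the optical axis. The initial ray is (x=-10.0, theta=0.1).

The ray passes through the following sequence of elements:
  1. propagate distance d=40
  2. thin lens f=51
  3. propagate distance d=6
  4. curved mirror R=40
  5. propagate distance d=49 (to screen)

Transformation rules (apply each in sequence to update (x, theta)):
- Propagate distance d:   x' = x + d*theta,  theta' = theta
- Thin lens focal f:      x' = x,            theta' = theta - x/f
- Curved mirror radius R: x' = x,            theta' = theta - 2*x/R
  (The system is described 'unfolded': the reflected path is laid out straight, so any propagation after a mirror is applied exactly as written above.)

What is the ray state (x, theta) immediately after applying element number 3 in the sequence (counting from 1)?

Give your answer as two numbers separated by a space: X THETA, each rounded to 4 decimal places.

Answer: -4.6941 0.2176

Derivation:
Initial: x=-10.0000 theta=0.1000
After 1 (propagate distance d=40): x=-6.0000 theta=0.1000
After 2 (thin lens f=51): x=-6.0000 theta=37/170 (≈0.2176)
After 3 (propagate distance d=6): x=-399/85 (≈-4.6941) theta=37/170 (≈0.2176)
Rounded to 4 decimal places: x = -4.6941, theta = 0.2176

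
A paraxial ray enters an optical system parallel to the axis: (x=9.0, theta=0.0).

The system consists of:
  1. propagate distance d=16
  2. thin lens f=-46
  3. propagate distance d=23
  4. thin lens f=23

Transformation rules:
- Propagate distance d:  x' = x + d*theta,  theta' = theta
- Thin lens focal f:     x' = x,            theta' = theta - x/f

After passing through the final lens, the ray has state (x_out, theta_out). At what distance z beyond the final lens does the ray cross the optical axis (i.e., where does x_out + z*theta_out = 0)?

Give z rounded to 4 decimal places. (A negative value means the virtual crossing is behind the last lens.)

Initial: x=9.0000 theta=0.0000
After 1 (propagate distance d=16): x=9.0000 theta=0.0000
After 2 (thin lens f=-46): x=9.0000 theta=9/46 (≈0.1957)
After 3 (propagate distance d=23): x=13.5000 theta=9/46 (≈0.1957)
After 4 (thin lens f=23): x=13.5000 theta=-9/23 (≈-0.3913)
z_focus = -x_out/theta_out = -(13.5000)/(-9/23) = 34.5000
Rounded to 4 decimal places: z = 34.5000

Answer: 34.5000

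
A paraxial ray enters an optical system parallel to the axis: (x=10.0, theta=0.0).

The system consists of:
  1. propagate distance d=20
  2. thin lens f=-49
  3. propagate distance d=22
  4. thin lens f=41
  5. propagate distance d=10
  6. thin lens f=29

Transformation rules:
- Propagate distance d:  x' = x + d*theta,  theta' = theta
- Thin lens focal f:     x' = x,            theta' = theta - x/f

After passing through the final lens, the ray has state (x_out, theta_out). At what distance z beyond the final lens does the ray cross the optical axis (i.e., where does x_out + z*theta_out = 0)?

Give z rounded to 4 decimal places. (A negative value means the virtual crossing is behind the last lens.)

Answer: 21.7521

Derivation:
Initial: x=10.0000 theta=0.0000
After 1 (propagate distance d=20): x=10.0000 theta=0.0000
After 2 (thin lens f=-49): x=10.0000 theta=10/49 (≈0.2041)
After 3 (propagate distance d=22): x=710/49 (≈14.4898) theta=10/49 (≈0.2041)
After 4 (thin lens f=41): x=710/49 (≈14.4898) theta=-300/2009 (≈-0.1493)
After 5 (propagate distance d=10): x=3730/287 (≈12.9965) theta=-300/2009 (≈-0.1493)
After 6 (thin lens f=29): x=3730/287 (≈12.9965) theta=-34810/58261 (≈-0.5975)
z_focus = -x_out/theta_out = -(3730/287)/(-34810/58261) = 75719/3481 ≈ 21.7521
Rounded to 4 decimal places: z = 21.7521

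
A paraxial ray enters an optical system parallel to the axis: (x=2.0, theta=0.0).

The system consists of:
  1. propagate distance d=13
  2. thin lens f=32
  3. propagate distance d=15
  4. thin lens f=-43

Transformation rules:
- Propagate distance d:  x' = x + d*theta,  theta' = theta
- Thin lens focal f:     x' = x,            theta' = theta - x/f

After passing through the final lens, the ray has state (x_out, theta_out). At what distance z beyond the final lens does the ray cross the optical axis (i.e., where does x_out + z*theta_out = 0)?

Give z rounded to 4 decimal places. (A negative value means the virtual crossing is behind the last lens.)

Answer: 28.1154

Derivation:
Initial: x=2.0000 theta=0.0000
After 1 (propagate distance d=13): x=2.0000 theta=0.0000
After 2 (thin lens f=32): x=2.0000 theta=-0.0625
After 3 (propagate distance d=15): x=1.0625 theta=-0.0625
After 4 (thin lens f=-43): x=1.0625 theta=-13/344 (≈-0.0378)
z_focus = -x_out/theta_out = -(1.0625)/(-13/344) = 731/26 ≈ 28.1154
Rounded to 4 decimal places: z = 28.1154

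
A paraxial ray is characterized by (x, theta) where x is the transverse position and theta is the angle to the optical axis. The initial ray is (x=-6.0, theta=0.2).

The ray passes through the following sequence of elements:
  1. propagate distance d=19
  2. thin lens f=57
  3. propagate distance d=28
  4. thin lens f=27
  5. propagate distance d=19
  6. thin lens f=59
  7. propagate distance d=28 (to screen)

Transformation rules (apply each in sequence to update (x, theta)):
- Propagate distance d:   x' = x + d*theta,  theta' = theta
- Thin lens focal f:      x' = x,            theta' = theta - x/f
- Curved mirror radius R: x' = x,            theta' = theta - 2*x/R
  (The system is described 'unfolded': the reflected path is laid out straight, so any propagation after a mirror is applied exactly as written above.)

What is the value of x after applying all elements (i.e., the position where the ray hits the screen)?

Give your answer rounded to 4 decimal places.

Answer: 5.1135

Derivation:
Initial: x=-6.0000 theta=0.2000
After 1 (propagate distance d=19): x=-2.2000 theta=0.2000
After 2 (thin lens f=57): x=-2.2000 theta=68/285 (≈0.2386)
After 3 (propagate distance d=28): x=1277/285 (≈4.4807) theta=68/285 (≈0.2386)
After 4 (thin lens f=27): x=1277/285 (≈4.4807) theta=559/7695 (≈0.0726)
After 5 (propagate distance d=19): x=9020/1539 (≈5.8609) theta=559/7695 (≈0.0726)
After 6 (thin lens f=59): x=9020/1539 (≈5.8609) theta=-12119/454005 (≈-0.0267)
After 7 (propagate distance d=28 (to screen)): x=85984/16815 (≈5.1135) theta=-12119/454005 (≈-0.0267)
Rounded to 4 decimal places: x = 5.1135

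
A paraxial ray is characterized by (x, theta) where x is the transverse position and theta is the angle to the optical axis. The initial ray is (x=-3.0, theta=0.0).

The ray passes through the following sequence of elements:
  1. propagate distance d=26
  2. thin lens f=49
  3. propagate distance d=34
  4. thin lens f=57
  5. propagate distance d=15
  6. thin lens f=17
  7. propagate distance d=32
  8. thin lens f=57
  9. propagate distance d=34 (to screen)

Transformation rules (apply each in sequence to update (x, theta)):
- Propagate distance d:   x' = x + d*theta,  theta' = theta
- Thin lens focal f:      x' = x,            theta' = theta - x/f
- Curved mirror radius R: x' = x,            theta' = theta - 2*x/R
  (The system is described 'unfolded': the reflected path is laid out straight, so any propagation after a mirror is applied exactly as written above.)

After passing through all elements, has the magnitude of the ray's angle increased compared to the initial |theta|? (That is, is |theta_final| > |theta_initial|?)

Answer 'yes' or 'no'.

Answer: yes

Derivation:
Initial: x=-3.0000 theta=0.0000
After 1 (propagate distance d=26): x=-3.0000 theta=0.0000
After 2 (thin lens f=49): x=-3.0000 theta=3/49 (≈0.0612)
After 3 (propagate distance d=34): x=-45/49 (≈-0.9184) theta=3/49 (≈0.0612)
After 4 (thin lens f=57): x=-45/49 (≈-0.9184) theta=72/931 (≈0.0773)
After 5 (propagate distance d=15): x=225/931 (≈0.2417) theta=72/931 (≈0.0773)
After 6 (thin lens f=17): x=225/931 (≈0.2417) theta=999/15827 (≈0.0631)
After 7 (propagate distance d=32): x=35793/15827 (≈2.2615) theta=999/15827 (≈0.0631)
After 8 (thin lens f=57): x=35793/15827 (≈2.2615) theta=7050/300713 (≈0.0234)
After 9 (propagate distance d=34 (to screen)): x=919767/300713 (≈3.0586) theta=7050/300713 (≈0.0234)
|theta_initial|=0.0000 |theta_final|=7050/300713 (≈0.0234) -> increased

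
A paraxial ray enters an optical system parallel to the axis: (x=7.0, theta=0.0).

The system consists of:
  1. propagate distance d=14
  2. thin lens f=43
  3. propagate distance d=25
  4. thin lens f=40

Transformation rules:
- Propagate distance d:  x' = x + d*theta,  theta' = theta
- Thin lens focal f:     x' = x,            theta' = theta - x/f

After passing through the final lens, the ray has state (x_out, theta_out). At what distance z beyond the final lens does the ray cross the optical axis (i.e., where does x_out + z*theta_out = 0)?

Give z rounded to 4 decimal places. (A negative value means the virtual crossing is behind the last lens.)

Answer: 12.4138

Derivation:
Initial: x=7.0000 theta=0.0000
After 1 (propagate distance d=14): x=7.0000 theta=0.0000
After 2 (thin lens f=43): x=7.0000 theta=-7/43 (≈-0.1628)
After 3 (propagate distance d=25): x=126/43 (≈2.9302) theta=-7/43 (≈-0.1628)
After 4 (thin lens f=40): x=126/43 (≈2.9302) theta=-203/860 (≈-0.2360)
z_focus = -x_out/theta_out = -(126/43)/(-203/860) = 360/29 ≈ 12.4138
Rounded to 4 decimal places: z = 12.4138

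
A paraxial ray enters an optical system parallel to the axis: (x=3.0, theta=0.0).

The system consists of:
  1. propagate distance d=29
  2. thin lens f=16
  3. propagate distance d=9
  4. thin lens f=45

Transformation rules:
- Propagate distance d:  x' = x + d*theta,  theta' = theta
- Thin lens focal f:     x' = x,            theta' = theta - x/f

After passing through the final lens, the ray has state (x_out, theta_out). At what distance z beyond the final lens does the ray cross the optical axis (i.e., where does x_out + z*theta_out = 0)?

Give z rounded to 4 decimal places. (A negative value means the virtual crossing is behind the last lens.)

Initial: x=3.0000 theta=0.0000
After 1 (propagate distance d=29): x=3.0000 theta=0.0000
After 2 (thin lens f=16): x=3.0000 theta=-0.1875
After 3 (propagate distance d=9): x=1.3125 theta=-0.1875
After 4 (thin lens f=45): x=1.3125 theta=-13/60 (≈-0.2167)
z_focus = -x_out/theta_out = -(1.3125)/(-13/60) = 315/52 ≈ 6.0577
Rounded to 4 decimal places: z = 6.0577

Answer: 6.0577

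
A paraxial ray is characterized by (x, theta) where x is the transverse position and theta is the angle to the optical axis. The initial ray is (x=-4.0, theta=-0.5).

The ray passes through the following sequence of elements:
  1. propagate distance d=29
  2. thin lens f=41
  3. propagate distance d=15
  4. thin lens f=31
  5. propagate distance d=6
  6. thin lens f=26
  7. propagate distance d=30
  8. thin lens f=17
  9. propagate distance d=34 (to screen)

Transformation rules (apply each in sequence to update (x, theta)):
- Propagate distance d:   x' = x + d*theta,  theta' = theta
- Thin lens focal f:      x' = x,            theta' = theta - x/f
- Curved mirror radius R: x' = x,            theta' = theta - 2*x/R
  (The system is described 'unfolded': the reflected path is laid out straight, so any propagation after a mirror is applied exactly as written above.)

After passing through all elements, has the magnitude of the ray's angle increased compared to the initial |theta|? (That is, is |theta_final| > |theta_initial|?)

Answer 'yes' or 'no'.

Initial: x=-4.0000 theta=-0.5000
After 1 (propagate distance d=29): x=-18.5000 theta=-0.5000
After 2 (thin lens f=41): x=-18.5000 theta=-2/41 (≈-0.0488)
After 3 (propagate distance d=15): x=-1577/82 (≈-19.2317) theta=-2/41 (≈-0.0488)
After 4 (thin lens f=31): x=-1577/82 (≈-19.2317) theta=1453/2542 (≈0.5716)
After 5 (propagate distance d=6): x=-40169/2542 (≈-15.8021) theta=1453/2542 (≈0.5716)
After 6 (thin lens f=26): x=-40169/2542 (≈-15.8021) theta=77947/66092 (≈1.1794)
After 7 (propagate distance d=30): x=323504/16523 (≈19.5790) theta=77947/66092 (≈1.1794)
After 8 (thin lens f=17): x=323504/16523 (≈19.5790) theta=2391/86428 (≈0.0277)
After 9 (propagate distance d=34 (to screen)): x=678091/33046 (≈20.5196) theta=2391/86428 (≈0.0277)
|theta_initial|=0.5000 |theta_final|=2391/86428 (≈0.0277) -> not increased

Answer: no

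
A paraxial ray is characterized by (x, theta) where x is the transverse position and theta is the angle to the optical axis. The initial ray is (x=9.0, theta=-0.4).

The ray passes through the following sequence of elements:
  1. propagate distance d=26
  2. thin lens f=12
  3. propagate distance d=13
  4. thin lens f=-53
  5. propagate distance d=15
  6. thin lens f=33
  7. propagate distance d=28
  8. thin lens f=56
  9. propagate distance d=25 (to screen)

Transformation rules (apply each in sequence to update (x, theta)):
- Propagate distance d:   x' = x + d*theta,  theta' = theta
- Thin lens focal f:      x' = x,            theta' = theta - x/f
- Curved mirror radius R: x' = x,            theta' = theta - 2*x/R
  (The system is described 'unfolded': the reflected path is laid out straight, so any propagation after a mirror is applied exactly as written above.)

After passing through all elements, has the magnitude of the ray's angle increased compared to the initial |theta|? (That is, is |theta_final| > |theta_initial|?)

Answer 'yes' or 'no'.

Answer: no

Derivation:
Initial: x=9.0000 theta=-0.4000
After 1 (propagate distance d=26): x=-1.4000 theta=-0.4000
After 2 (thin lens f=12): x=-1.4000 theta=-17/60 (≈-0.2833)
After 3 (propagate distance d=13): x=-61/12 (≈-5.0833) theta=-17/60 (≈-0.2833)
After 4 (thin lens f=-53): x=-61/12 (≈-5.0833) theta=-201/530 (≈-0.3792)
After 5 (propagate distance d=15): x=-6851/636 (≈-10.7720) theta=-201/530 (≈-0.3792)
After 6 (thin lens f=33): x=-6851/636 (≈-10.7720) theta=-5543/104940 (≈-0.0528)
After 7 (propagate distance d=28): x=-1285619/104940 (≈-12.2510) theta=-5543/104940 (≈-0.0528)
After 8 (thin lens f=56): x=-1285619/104940 (≈-12.2510) theta=975211/5876640 (≈0.1659)
After 9 (propagate distance d=25 (to screen)): x=-15871463/1958880 (≈-8.1023) theta=975211/5876640 (≈0.1659)
|theta_initial|=0.4000 |theta_final|=975211/5876640 (≈0.1659) -> not increased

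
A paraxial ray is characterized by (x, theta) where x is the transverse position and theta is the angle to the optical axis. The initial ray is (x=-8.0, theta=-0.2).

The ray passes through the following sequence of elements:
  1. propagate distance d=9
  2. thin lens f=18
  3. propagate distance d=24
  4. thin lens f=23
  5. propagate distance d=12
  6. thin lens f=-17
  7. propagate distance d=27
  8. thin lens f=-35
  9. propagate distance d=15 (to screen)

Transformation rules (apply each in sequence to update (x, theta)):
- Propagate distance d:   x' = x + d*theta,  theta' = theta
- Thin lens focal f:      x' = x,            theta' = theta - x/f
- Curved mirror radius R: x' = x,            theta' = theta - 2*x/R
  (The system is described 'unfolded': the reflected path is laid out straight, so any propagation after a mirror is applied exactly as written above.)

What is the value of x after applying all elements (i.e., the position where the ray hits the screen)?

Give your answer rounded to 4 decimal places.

Initial: x=-8.0000 theta=-0.2000
After 1 (propagate distance d=9): x=-9.8000 theta=-0.2000
After 2 (thin lens f=18): x=-9.8000 theta=31/90 (≈0.3444)
After 3 (propagate distance d=24): x=-23/15 (≈-1.5333) theta=31/90 (≈0.3444)
After 4 (thin lens f=23): x=-23/15 (≈-1.5333) theta=37/90 (≈0.4111)
After 5 (propagate distance d=12): x=3.4000 theta=37/90 (≈0.4111)
After 6 (thin lens f=-17): x=3.4000 theta=11/18 (≈0.6111)
After 7 (propagate distance d=27): x=19.9000 theta=11/18 (≈0.6111)
After 8 (thin lens f=-35): x=19.9000 theta=1858/1575 (≈1.1797)
After 9 (propagate distance d=15 (to screen)): x=1579/42 (≈37.5952) theta=1858/1575 (≈1.1797)
Rounded to 4 decimal places: x = 37.5952

Answer: 37.5952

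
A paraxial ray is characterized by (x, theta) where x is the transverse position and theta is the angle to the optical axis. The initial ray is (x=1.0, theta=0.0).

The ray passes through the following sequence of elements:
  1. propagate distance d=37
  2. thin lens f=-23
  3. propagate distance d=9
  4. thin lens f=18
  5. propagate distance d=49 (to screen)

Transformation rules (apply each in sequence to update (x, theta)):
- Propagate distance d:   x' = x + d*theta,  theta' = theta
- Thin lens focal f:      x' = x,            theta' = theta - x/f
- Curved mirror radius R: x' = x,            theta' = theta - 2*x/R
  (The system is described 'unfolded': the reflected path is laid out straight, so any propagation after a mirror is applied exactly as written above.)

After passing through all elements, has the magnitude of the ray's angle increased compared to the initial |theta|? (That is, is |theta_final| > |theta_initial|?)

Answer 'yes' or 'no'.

Initial: x=1.0000 theta=0.0000
After 1 (propagate distance d=37): x=1.0000 theta=0.0000
After 2 (thin lens f=-23): x=1.0000 theta=1/23 (≈0.0435)
After 3 (propagate distance d=9): x=32/23 (≈1.3913) theta=1/23 (≈0.0435)
After 4 (thin lens f=18): x=32/23 (≈1.3913) theta=-7/207 (≈-0.0338)
After 5 (propagate distance d=49 (to screen)): x=-55/207 (≈-0.2657) theta=-7/207 (≈-0.0338)
|theta_initial|=0.0000 |theta_final|=7/207 (≈0.0338) -> increased

Answer: yes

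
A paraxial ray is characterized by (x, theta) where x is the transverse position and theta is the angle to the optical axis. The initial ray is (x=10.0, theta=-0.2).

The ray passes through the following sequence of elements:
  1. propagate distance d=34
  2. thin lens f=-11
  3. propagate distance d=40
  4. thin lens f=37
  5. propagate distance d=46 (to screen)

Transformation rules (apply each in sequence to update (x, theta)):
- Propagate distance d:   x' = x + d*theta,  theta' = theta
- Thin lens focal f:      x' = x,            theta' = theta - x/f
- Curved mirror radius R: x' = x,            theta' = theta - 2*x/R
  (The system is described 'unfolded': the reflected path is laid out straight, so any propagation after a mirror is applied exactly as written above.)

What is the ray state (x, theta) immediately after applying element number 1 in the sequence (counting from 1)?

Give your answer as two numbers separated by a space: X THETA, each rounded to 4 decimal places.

Answer: 3.2000 -0.2000

Derivation:
Initial: x=10.0000 theta=-0.2000
After 1 (propagate distance d=34): x=3.2000 theta=-0.2000
Rounded to 4 decimal places: x = 3.2000, theta = -0.2000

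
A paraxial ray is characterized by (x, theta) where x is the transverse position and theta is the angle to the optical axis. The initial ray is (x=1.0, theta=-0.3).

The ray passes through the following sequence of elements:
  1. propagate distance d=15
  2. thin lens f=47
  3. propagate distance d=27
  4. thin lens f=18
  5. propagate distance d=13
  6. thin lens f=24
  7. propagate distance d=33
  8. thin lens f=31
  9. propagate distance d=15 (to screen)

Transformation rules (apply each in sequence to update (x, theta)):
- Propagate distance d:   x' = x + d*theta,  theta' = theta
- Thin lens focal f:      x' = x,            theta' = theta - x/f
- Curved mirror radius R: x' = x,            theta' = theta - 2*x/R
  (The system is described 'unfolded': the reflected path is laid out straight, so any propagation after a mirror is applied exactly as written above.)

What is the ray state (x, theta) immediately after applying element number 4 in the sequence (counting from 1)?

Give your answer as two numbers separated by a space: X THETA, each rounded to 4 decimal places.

Initial: x=1.0000 theta=-0.3000
After 1 (propagate distance d=15): x=-3.5000 theta=-0.3000
After 2 (thin lens f=47): x=-3.5000 theta=-53/235 (≈-0.2255)
After 3 (propagate distance d=27): x=-4507/470 (≈-9.5894) theta=-53/235 (≈-0.2255)
After 4 (thin lens f=18): x=-4507/470 (≈-9.5894) theta=2599/8460 (≈0.3072)
Rounded to 4 decimal places: x = -9.5894, theta = 0.3072

Answer: -9.5894 0.3072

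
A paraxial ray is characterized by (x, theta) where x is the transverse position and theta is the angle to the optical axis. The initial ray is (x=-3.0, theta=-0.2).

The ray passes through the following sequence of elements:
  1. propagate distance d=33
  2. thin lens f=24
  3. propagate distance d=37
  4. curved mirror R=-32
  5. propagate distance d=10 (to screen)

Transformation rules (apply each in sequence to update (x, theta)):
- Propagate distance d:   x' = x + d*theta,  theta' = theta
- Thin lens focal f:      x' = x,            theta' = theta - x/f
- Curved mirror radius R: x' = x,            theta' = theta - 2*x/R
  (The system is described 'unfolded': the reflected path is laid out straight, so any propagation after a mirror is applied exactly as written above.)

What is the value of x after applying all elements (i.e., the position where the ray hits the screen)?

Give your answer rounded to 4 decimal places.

Initial: x=-3.0000 theta=-0.2000
After 1 (propagate distance d=33): x=-9.6000 theta=-0.2000
After 2 (thin lens f=24): x=-9.6000 theta=0.2000
After 3 (propagate distance d=37): x=-2.2000 theta=0.2000
After 4 (curved mirror R=-32): x=-2.2000 theta=0.0625
After 5 (propagate distance d=10 (to screen)): x=-1.5750 theta=0.0625
Rounded to 4 decimal places: x = -1.5750

Answer: -1.5750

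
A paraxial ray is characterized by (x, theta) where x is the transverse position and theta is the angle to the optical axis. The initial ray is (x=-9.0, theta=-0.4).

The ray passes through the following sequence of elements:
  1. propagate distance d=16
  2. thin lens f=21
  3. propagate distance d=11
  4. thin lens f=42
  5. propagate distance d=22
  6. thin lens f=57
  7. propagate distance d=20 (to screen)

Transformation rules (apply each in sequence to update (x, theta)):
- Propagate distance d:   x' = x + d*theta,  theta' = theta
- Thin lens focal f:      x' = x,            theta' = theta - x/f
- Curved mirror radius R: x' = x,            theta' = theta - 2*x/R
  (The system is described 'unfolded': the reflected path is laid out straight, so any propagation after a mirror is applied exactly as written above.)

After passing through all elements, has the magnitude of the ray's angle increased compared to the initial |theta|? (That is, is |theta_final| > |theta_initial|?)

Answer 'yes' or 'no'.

Answer: yes

Derivation:
Initial: x=-9.0000 theta=-0.4000
After 1 (propagate distance d=16): x=-15.4000 theta=-0.4000
After 2 (thin lens f=21): x=-15.4000 theta=1/3 (≈0.3333)
After 3 (propagate distance d=11): x=-176/15 (≈-11.7333) theta=1/3 (≈0.3333)
After 4 (thin lens f=42): x=-176/15 (≈-11.7333) theta=193/315 (≈0.6127)
After 5 (propagate distance d=22): x=110/63 (≈1.7460) theta=193/315 (≈0.6127)
After 6 (thin lens f=57): x=110/63 (≈1.7460) theta=1493/2565 (≈0.5821)
After 7 (propagate distance d=20 (to screen)): x=48074/3591 (≈13.3874) theta=1493/2565 (≈0.5821)
|theta_initial|=0.4000 |theta_final|=1493/2565 (≈0.5821) -> increased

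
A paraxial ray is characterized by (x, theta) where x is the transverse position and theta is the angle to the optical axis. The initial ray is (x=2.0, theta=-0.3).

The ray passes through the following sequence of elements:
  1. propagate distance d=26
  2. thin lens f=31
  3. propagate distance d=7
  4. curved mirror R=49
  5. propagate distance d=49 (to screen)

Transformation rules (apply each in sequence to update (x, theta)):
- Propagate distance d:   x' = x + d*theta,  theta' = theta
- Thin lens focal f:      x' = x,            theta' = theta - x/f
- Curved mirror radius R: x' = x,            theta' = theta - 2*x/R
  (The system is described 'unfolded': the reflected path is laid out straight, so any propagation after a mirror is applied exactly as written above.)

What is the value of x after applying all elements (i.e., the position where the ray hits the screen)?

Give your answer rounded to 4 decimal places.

Initial: x=2.0000 theta=-0.3000
After 1 (propagate distance d=26): x=-5.8000 theta=-0.3000
After 2 (thin lens f=31): x=-5.8000 theta=-7/62 (≈-0.1129)
After 3 (propagate distance d=7): x=-2043/310 (≈-6.5903) theta=-7/62 (≈-0.1129)
After 4 (curved mirror R=49): x=-2043/310 (≈-6.5903) theta=2371/15190 (≈0.1561)
After 5 (propagate distance d=49 (to screen)): x=164/155 (≈1.0581) theta=2371/15190 (≈0.1561)
Rounded to 4 decimal places: x = 1.0581

Answer: 1.0581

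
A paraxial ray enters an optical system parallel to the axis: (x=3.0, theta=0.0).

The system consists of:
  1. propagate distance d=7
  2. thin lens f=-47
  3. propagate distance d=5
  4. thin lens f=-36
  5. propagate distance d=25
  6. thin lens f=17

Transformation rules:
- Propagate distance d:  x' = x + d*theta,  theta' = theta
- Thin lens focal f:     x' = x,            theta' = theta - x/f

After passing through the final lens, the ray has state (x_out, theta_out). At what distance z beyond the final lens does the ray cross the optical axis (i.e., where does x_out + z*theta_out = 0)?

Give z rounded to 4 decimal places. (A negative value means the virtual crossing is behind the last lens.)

Answer: 26.8727

Derivation:
Initial: x=3.0000 theta=0.0000
After 1 (propagate distance d=7): x=3.0000 theta=0.0000
After 2 (thin lens f=-47): x=3.0000 theta=3/47 (≈0.0638)
After 3 (propagate distance d=5): x=156/47 (≈3.3191) theta=3/47 (≈0.0638)
After 4 (thin lens f=-36): x=156/47 (≈3.3191) theta=22/141 (≈0.1560)
After 5 (propagate distance d=25): x=1018/141 (≈7.2199) theta=22/141 (≈0.1560)
After 6 (thin lens f=17): x=1018/141 (≈7.2199) theta=-644/2397 (≈-0.2687)
z_focus = -x_out/theta_out = -(1018/141)/(-644/2397) = 8653/322 ≈ 26.8727
Rounded to 4 decimal places: z = 26.8727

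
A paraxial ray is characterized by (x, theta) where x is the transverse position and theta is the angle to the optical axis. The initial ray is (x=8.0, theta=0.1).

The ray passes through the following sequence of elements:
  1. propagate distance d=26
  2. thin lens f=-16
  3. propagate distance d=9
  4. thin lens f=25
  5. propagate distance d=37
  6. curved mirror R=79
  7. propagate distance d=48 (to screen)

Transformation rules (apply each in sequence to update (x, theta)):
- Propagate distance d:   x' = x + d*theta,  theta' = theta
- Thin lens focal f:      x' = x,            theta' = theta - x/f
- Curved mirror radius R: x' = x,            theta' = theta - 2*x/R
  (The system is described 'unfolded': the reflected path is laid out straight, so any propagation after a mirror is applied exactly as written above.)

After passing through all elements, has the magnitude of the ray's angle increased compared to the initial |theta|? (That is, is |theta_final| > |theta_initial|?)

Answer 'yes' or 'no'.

Initial: x=8.0000 theta=0.1000
After 1 (propagate distance d=26): x=10.6000 theta=0.1000
After 2 (thin lens f=-16): x=10.6000 theta=0.7625
After 3 (propagate distance d=9): x=17.4625 theta=0.7625
After 4 (thin lens f=25): x=17.4625 theta=0.0640
After 5 (propagate distance d=37): x=19.8305 theta=0.0640
After 6 (curved mirror R=79): x=19.8305 theta=-6921/15800 (≈-0.4380)
After 7 (propagate distance d=48 (to screen)): x=-188861/158000 (≈-1.1953) theta=-6921/15800 (≈-0.4380)
|theta_initial|=0.1000 |theta_final|=6921/15800 (≈0.4380) -> increased

Answer: yes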